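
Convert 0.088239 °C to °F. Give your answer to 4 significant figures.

°C = (°F − 32) × 5/9.
Applying the formula gives 32.16 °F.

32.16 °F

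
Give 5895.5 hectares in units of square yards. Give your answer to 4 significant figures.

7.051e+7 square yards

1 ha = 11959.9 yd².
So 5895.5 × 11959.9 ≈ 7.051e+7 yd².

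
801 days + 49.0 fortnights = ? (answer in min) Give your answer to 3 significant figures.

801 d = 1.15344e+6 min and 49.0 fortnight = 987840 min.
1.15344e+6 + 987840 ≈ 2.14e+6 min.

2.14e+6 minutes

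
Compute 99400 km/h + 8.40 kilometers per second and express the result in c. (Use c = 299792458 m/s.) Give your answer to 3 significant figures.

0.000120 c

99400 km/h = 9.21008e-5 c and 8.40 km/s = 2.80194e-5 c.
9.21008e-5 + 2.80194e-5 ≈ 0.000120 c.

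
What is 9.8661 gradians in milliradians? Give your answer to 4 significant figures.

155.0 mrad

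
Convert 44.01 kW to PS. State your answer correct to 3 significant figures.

59.8 PS

1 kilowatt = 1.35962 PS.
Then 44.01 × 1.35962 ≈ 59.8 PS.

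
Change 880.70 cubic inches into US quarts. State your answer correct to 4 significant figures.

1 cubic inch = 0.0173160 US qt.
Then 880.70 × 0.0173160 ≈ 15.25 US qt.

15.25 US quarts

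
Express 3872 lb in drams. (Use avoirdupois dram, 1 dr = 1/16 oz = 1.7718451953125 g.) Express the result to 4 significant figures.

991200 drams

1 lb = 256.000 dr.
So 3872 × 256.000 ≈ 991200 dr.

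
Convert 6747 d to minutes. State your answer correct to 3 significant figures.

9.72e+6 minutes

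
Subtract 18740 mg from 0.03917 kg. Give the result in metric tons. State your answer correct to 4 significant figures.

2.043e-5 t

0.03917 kg = 3.91700e-5 t and 18740 mg = 1.87400e-5 t.
3.91700e-5 − 1.87400e-5 ≈ 2.043e-5 t.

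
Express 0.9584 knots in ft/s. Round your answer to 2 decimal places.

1.62 ft/s

1 kn = 1.68781 ft/s.
Thus 0.9584 × 1.68781 ≈ 1.62 ft/s.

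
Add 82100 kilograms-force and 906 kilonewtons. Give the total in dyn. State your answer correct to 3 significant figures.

82100 kgf = 8.05126 × 10^10 dyn and 906 kN = 9.06000 × 10^10 dyn.
8.05126 × 10^10 + 9.06000 × 10^10 ≈ 1.71 × 10^11 dyn.

1.71 × 10^11 dynes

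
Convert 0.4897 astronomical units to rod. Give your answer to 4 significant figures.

1 astronomical unit = 2.97459e+10 rod.
0.4897 × 2.97459e+10 ≈ 1.457e+10 rod.

1.457e+10 rod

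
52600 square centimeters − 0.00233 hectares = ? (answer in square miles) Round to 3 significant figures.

52600 cm² = 2.03090 × 10^-6 mi² and 0.00233 ha = 8.99618 × 10^-6 mi².
2.03090 × 10^-6 − 8.99618 × 10^-6 ≈ -6.97 × 10^-6 mi².

-6.97 × 10^-6 mi²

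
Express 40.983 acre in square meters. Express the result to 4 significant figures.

165900 square meters

1 acre = 4046.86 m².
Then 40.983 × 4046.86 ≈ 165900 m².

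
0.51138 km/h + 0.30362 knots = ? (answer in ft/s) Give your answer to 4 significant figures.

0.51138 km/h = 0.466043 ft/s and 0.30362 kn = 0.512453 ft/s.
0.466043 + 0.512453 ≈ 0.9785 ft/s.

0.9785 feet per second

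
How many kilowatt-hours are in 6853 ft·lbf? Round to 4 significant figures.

0.002581 kilowatt-hours

1 ft·lbf = 3.76616e-7 kilowatt-hours.
6853 × 3.76616e-7 ≈ 0.002581 kWh.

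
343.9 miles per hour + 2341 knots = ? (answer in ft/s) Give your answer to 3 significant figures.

343.9 mph = 504.387 ft/s and 2341 kn = 3951.16 ft/s.
504.387 + 3951.16 ≈ 4460 ft/s.

4460 ft/s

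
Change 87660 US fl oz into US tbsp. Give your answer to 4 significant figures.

1 US fluid ounce = 2.00000 US tbsp.
Thus 87660 × 2.00000 ≈ 175300 US tbsp.

175300 US tbsp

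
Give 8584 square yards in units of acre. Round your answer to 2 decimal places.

1 square yard = 0.000206612 acres.
So 8584 × 0.000206612 ≈ 1.77 acre.

1.77 acres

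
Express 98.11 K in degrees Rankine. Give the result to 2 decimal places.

176.60 °R

°R = K × 9/5.
Applying the formula gives 176.60 °R.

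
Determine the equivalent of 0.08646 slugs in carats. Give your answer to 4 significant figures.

1 slug = 72969.5 carats.
Then 0.08646 × 72969.5 ≈ 6309 ct.

6309 carats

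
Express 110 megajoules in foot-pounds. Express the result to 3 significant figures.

8.11 × 10^7 ft·lbf

1 megajoule = 737562 ft·lbf.
Thus 110 × 737562 ≈ 8.11 × 10^7 ft·lbf.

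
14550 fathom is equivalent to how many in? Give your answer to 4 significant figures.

1.048 × 10^6 in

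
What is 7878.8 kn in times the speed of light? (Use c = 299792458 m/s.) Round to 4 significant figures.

1 knot = 1.71600e-9 c.
So 7878.8 × 1.71600e-9 ≈ 1.352e-5 c.

1.352e-5 times the speed of light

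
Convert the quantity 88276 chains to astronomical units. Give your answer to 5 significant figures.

1 chain = 1.34473e-10 au.
So 88276 × 1.34473e-10 ≈ 1.1871e-5 au.

1.1871e-5 astronomical units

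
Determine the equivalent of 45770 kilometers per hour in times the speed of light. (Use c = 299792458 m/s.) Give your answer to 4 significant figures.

1 kilometer per hour = 9.26567 × 10^-10 times the speed of light.
Then 45770 × 9.26567 × 10^-10 ≈ 4.241 × 10^-5 c.

4.241 × 10^-5 c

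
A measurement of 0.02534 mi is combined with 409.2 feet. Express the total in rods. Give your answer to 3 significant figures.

32.9 rod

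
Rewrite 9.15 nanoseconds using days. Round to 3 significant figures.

1.06e-13 d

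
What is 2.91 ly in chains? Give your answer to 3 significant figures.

1 light-year = 4.70290e+14 chain.
Thus 2.91 × 4.70290e+14 ≈ 1.37e+15 chain.

1.37e+15 chain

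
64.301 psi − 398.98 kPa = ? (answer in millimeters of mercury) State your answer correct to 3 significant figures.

333 mmHg

64.301 psi = 3325.32 mmHg and 398.98 kPa = 2992.60 mmHg.
3325.32 − 2992.60 ≈ 333 mmHg.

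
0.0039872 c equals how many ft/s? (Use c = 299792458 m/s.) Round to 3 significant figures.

3.92e+6 feet per second

1 c = 9.83571e+8 ft/s.
Then 0.0039872 × 9.83571e+8 ≈ 3.92e+6 ft/s.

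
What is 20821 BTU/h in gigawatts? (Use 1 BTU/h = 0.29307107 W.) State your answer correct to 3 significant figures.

6.10 × 10^-6 gigawatts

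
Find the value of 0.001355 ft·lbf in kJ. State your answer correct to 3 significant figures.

1 ft·lbf = 0.00135582 kJ.
Then 0.001355 × 0.00135582 ≈ 1.84 × 10^-6 kJ.

1.84 × 10^-6 kJ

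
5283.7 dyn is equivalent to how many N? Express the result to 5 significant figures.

0.052837 N

1 dyn = 1.00000 × 10^-5 newtons.
5283.7 × 1.00000 × 10^-5 ≈ 0.052837 N.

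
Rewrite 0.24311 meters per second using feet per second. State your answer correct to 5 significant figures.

0.79760 feet per second

1 meter per second = 3.2808399 ft/s.
Thus 0.24311 × 3.2808399 ≈ 0.79760 ft/s.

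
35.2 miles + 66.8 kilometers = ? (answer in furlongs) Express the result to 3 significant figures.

614 furlong

35.2 mi = 281.600 furlong and 66.8 km = 332.061 furlong.
281.600 + 332.061 ≈ 614 furlong.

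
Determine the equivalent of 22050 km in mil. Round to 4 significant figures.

8.681e+11 mils

1 kilometer = 3.93701e+7 mil.
So 22050 × 3.93701e+7 ≈ 8.681e+11 mil.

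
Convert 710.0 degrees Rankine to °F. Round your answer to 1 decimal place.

250.3 degrees Fahrenheit

°R = °F + 459.67.
Applying the formula gives 250.3 °F.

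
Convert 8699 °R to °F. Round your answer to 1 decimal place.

8239.3 °F

°R = °F + 459.67.
Applying the formula gives 8239.3 °F.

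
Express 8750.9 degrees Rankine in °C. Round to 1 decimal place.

4588.5 °C

°R = (°C + 273.15) × 9/5.
Applying the formula gives 4588.5 °C.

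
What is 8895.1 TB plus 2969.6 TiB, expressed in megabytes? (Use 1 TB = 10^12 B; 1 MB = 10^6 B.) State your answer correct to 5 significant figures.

8895.1 TB = 8.89510e+9 MB and 2969.6 TiB = 3.26511e+9 MB.
8.89510e+9 + 3.26511e+9 ≈ 1.2160e+10 MB.

1.2160e+10 MB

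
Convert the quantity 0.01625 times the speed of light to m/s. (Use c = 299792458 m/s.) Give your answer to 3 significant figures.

4.87 × 10^6 meters per second

1 c = 2.99792 × 10^8 meters per second.
Thus 0.01625 × 2.99792 × 10^8 ≈ 4.87 × 10^6 m/s.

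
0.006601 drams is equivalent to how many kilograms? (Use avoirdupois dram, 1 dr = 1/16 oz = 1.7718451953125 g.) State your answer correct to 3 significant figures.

1.17 × 10^-5 kilograms

1 dr = 0.00177185 kilograms.
Thus 0.006601 × 0.00177185 ≈ 1.17 × 10^-5 kg.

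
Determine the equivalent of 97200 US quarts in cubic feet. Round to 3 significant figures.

1 US qt = 0.0334201 ft³.
Thus 97200 × 0.0334201 ≈ 3250 ft³.

3250 ft³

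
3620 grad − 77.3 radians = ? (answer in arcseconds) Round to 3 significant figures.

3620 grad = 1.17288 × 10^7 arcsec and 77.3 rad = 1.59443 × 10^7 arcsec.
1.17288 × 10^7 − 1.59443 × 10^7 ≈ -4.22 × 10^6 arcsec.

-4.22 × 10^6 arcseconds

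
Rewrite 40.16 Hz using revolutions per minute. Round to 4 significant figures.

2410 rpm

1 hertz = 60.0000 revolutions per minute.
So 40.16 × 60.0000 ≈ 2410 rpm.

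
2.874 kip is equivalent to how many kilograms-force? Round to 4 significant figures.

1304 kgf

1 kip = 453.592 kgf.
Thus 2.874 × 453.592 ≈ 1304 kgf.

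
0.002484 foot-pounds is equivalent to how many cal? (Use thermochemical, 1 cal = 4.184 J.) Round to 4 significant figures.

0.0008049 cal

1 ft·lbf = 0.324048 calories.
Thus 0.002484 × 0.324048 ≈ 0.0008049 cal.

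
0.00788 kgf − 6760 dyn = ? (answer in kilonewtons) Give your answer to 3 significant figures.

9.68 × 10^-6 kN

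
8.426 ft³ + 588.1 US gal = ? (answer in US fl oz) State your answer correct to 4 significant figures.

8.426 ft³ = 8067.95 US fl oz and 588.1 US gal = 75276.8 US fl oz.
8067.95 + 75276.8 ≈ 83340 US fl oz.

83340 US fluid ounces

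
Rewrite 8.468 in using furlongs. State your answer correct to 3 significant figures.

0.00107 furlongs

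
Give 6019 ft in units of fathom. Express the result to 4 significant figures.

1 foot = 0.166667 fathom.
6019 × 0.166667 ≈ 1003 fathom.

1003 fathom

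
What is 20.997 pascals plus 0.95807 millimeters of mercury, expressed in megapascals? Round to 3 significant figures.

0.000149 megapascals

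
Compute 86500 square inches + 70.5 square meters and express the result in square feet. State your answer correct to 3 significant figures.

1360 square feet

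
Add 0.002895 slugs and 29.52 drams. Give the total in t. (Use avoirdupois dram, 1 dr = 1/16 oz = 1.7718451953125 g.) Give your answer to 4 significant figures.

9.455e-5 t

0.002895 slug = 4.22493e-5 t and 29.52 dr = 5.23049e-5 t.
4.22493e-5 + 5.23049e-5 ≈ 9.455e-5 t.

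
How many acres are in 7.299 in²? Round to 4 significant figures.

1 in² = 1.59423e-7 acres.
7.299 × 1.59423e-7 ≈ 1.164e-6 acre.

1.164e-6 acre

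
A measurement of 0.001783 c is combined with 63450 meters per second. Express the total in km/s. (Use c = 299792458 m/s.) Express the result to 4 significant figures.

598.0 kilometers per second

0.001783 c = 534.530 km/s and 63450 m/s = 63.4500 km/s.
534.530 + 63.4500 ≈ 598.0 km/s.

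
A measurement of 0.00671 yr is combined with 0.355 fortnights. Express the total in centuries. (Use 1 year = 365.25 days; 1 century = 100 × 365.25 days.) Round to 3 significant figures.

0.000203 centuries

0.00671 yr = 6.71000e-5 century and 0.355 fortnight = 0.000136071 century.
6.71000e-5 + 0.000136071 ≈ 0.000203 century.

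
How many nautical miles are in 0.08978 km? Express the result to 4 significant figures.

0.04848 nmi

1 kilometer = 0.539957 nautical miles.
So 0.08978 × 0.539957 ≈ 0.04848 nmi.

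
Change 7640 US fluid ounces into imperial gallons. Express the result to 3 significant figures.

1 US fl oz = 0.00650527 imp gal.
Then 7640 × 0.00650527 ≈ 49.7 imp gal.

49.7 imperial gallons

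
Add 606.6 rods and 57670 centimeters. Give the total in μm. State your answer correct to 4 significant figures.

606.6 rod = 3.05071 × 10^9 μm and 57670 cm = 5.76700 × 10^8 μm.
3.05071 × 10^9 + 5.76700 × 10^8 ≈ 3.627 × 10^9 μm.

3.627 × 10^9 μm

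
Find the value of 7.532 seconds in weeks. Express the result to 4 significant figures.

1.245 × 10^-5 wk

1 second = 1.65344 × 10^-6 wk.
So 7.532 × 1.65344 × 10^-6 ≈ 1.245 × 10^-5 wk.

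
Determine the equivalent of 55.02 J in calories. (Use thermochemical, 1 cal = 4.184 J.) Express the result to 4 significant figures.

13.15 cal

1 joule = 0.239006 calories.
Thus 55.02 × 0.239006 ≈ 13.15 cal.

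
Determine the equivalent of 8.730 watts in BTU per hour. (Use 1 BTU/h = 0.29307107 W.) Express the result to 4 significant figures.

1 watt = 3.41214 BTU/h.
Then 8.730 × 3.41214 ≈ 29.79 BTU/h.

29.79 BTU per hour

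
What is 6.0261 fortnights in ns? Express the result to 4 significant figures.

1 fortnight = 1.20960e+15 nanoseconds.
Thus 6.0261 × 1.20960e+15 ≈ 7.289e+15 ns.

7.289e+15 nanoseconds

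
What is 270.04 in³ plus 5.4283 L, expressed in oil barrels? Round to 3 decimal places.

270.04 in³ = 0.0278334 bbl and 5.4283 L = 0.0341430 bbl.
0.0278334 + 0.0341430 ≈ 0.062 bbl.

0.062 bbl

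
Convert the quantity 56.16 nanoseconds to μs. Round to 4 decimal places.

1 nanosecond = 0.00100000 μs.
56.16 × 0.00100000 ≈ 0.0562 μs.

0.0562 μs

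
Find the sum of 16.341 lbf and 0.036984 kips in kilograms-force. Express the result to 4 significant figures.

24.19 kilograms-force

16.341 lbf = 7.41215 kgf and 0.036984 kip = 16.7757 kgf.
7.41215 + 16.7757 ≈ 24.19 kgf.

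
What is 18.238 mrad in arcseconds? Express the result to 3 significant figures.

3760 arcseconds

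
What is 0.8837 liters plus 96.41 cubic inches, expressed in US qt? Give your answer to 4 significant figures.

2.603 US qt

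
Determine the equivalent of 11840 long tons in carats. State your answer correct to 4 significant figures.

6.015 × 10^10 ct

1 long ton = 5.08023 × 10^6 ct.
Then 11840 × 5.08023 × 10^6 ≈ 6.015 × 10^10 ct.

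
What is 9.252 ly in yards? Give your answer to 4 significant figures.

9.572 × 10^16 yards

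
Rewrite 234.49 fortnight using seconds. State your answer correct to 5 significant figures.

1 fortnight = 1.20960 × 10^6 s.
234.49 × 1.20960 × 10^6 ≈ 2.8364 × 10^8 s.

2.8364 × 10^8 s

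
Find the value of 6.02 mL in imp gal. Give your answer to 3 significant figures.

0.00132 imp gal

1 milliliter = 0.000219969 imp gal.
Then 6.02 × 0.000219969 ≈ 0.00132 imp gal.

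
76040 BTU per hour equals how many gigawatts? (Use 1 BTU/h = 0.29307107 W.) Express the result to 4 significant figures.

1 BTU/h = 2.93071 × 10^-10 gigawatts.
So 76040 × 2.93071 × 10^-10 ≈ 2.229 × 10^-5 GW.

2.229 × 10^-5 GW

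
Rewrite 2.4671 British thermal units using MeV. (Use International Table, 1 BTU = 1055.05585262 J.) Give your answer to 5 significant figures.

1 BTU = 6.58514 × 10^15 megaelectronvolts.
Then 2.4671 × 6.58514 × 10^15 ≈ 1.6246 × 10^16 MeV.

1.6246 × 10^16 MeV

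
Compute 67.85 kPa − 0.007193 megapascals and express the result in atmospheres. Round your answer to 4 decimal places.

67.85 kPa = 0.669627 atm and 0.007193 MPa = 0.0709894 atm.
0.669627 − 0.0709894 ≈ 0.5986 atm.

0.5986 atm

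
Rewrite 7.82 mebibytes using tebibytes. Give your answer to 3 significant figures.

7.46e-6 TiB

1 mebibyte = 9.53674e-7 TiB.
7.82 × 9.53674e-7 ≈ 7.46e-6 TiB.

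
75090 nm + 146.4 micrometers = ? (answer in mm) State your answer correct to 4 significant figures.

0.2215 mm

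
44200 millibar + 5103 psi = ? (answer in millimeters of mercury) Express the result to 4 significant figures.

44200 mbar = 33152.7 mmHg and 5103 psi = 263901 mmHg.
33152.7 + 263901 ≈ 297100 mmHg.

297100 mmHg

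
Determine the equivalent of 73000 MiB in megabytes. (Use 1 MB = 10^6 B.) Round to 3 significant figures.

1 MiB = 1.04858 MB.
So 73000 × 1.04858 ≈ 76500 MB.

76500 megabytes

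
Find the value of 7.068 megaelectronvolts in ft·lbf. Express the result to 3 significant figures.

8.35 × 10^-13 ft·lbf

1 MeV = 1.18170 × 10^-13 foot-pounds.
7.068 × 1.18170 × 10^-13 ≈ 8.35 × 10^-13 ft·lbf.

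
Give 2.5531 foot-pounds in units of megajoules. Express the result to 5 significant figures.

3.4615 × 10^-6 MJ

1 ft·lbf = 1.35582 × 10^-6 MJ.
Thus 2.5531 × 1.35582 × 10^-6 ≈ 3.4615 × 10^-6 MJ.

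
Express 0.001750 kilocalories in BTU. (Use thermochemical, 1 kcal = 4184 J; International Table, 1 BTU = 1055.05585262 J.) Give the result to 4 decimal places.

0.0069 BTU

1 kcal = 3.96567 British thermal units.
So 0.001750 × 3.96567 ≈ 0.0069 BTU.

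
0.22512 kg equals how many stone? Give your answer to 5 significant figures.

1 kilogram = 0.157473 st.
0.22512 × 0.157473 ≈ 0.035450 st.

0.035450 st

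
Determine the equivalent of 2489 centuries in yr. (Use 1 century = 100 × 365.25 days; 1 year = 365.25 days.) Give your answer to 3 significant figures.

249000 years

1 century = 100.000 yr.
Then 2489 × 100.000 ≈ 249000 yr.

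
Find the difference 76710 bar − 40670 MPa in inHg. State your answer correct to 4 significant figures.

-9.745e+6 inHg

76710 bar = 2.26525e+6 inHg and 40670 MPa = 1.20098e+7 inHg.
2.26525e+6 − 1.20098e+7 ≈ -9.745e+6 inHg.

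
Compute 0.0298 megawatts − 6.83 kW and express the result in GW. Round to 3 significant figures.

0.0298 MW = 2.98000e-5 GW and 6.83 kW = 6.83000e-6 GW.
2.98000e-5 − 6.83000e-6 ≈ 2.30e-5 GW.

2.30e-5 GW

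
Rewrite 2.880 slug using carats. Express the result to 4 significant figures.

210200 ct

1 slug = 72969.5 carats.
So 2.880 × 72969.5 ≈ 210200 ct.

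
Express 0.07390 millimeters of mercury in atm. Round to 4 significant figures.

9.724 × 10^-5 atm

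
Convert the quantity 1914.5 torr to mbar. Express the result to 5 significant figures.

1 torr = 1.333224 mbar.
Then 1914.5 × 1.333224 ≈ 2552.5 mbar.

2552.5 millibar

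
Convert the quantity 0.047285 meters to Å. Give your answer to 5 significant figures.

4.7285 × 10^8 angstroms

1 meter = 1.00000 × 10^10 angstroms.
0.047285 × 1.00000 × 10^10 ≈ 4.7285 × 10^8 Å.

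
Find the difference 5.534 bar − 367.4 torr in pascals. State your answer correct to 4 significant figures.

504400 Pa

5.534 bar = 553400 Pa and 367.4 torr = 48982.6 Pa.
553400 − 48982.6 ≈ 504400 Pa.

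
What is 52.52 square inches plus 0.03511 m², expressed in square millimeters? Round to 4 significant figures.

68990 square millimeters

52.52 in² = 33883.8 mm² and 0.03511 m² = 35110.0 mm².
33883.8 + 35110.0 ≈ 68990 mm².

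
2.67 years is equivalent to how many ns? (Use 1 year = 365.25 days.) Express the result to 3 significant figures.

8.43 × 10^16 nanoseconds

1 yr = 3.15576 × 10^16 ns.
2.67 × 3.15576 × 10^16 ≈ 8.43 × 10^16 ns.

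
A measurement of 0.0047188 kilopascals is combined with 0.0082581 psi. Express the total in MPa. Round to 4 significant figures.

0.0047188 kPa = 4.71880e-6 MPa and 0.0082581 psi = 5.69376e-5 MPa.
4.71880e-6 + 5.69376e-5 ≈ 6.166e-5 MPa.

6.166e-5 MPa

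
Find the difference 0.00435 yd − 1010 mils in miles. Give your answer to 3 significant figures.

-1.35e-5 miles

0.00435 yd = 2.47159e-6 mi and 1010 mil = 1.59407e-5 mi.
2.47159e-6 − 1.59407e-5 ≈ -1.35e-5 mi.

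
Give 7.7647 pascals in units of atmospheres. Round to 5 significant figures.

7.6632e-5 atm

1 Pa = 9.86923e-6 atm.
So 7.7647 × 9.86923e-6 ≈ 7.6632e-5 atm.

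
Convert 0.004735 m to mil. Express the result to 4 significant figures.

1 meter = 39370.1 mils.
So 0.004735 × 39370.1 ≈ 186.4 mil.

186.4 mils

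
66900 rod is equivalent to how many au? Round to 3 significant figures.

1 rod = 3.36181 × 10^-11 astronomical units.
Thus 66900 × 3.36181 × 10^-11 ≈ 2.25 × 10^-6 au.

2.25 × 10^-6 au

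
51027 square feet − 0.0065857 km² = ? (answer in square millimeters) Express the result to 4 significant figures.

-1.845 × 10^9 mm²

51027 ft² = 4.74056 × 10^9 mm² and 0.0065857 km² = 6.58570 × 10^9 mm².
4.74056 × 10^9 − 6.58570 × 10^9 ≈ -1.845 × 10^9 mm².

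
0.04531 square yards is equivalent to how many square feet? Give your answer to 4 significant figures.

1 yd² = 9.00000 square feet.
So 0.04531 × 9.00000 ≈ 0.4078 ft².

0.4078 square feet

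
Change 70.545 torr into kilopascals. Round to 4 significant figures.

1 torr = 0.133322 kilopascals.
So 70.545 × 0.133322 ≈ 9.405 kPa.

9.405 kPa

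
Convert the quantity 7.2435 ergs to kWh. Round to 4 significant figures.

2.012e-13 kWh

1 erg = 2.77778e-14 kWh.
So 7.2435 × 2.77778e-14 ≈ 2.012e-13 kWh.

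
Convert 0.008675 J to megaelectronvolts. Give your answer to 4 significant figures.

5.415e+10 megaelectronvolts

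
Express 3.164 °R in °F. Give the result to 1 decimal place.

-456.5 °F

°R = °F + 459.67.
Applying the formula gives -456.5 °F.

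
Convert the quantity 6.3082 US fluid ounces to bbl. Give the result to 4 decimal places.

0.0012 oil barrels

1 US fluid ounce = 0.000186012 oil barrels.
So 6.3082 × 0.000186012 ≈ 0.0012 bbl.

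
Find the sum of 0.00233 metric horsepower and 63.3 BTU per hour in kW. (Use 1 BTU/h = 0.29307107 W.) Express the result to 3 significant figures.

0.00233 PS = 0.00171371 kW and 63.3 BTU/h = 0.0185514 kW.
0.00171371 + 0.0185514 ≈ 0.0203 kW.

0.0203 kW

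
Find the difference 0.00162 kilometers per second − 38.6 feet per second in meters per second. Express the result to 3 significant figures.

0.00162 km/s = 1.62000 m/s and 38.6 ft/s = 11.7653 m/s.
1.62000 − 11.7653 ≈ -10.1 m/s.

-10.1 m/s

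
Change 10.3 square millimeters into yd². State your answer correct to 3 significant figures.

1.23e-5 yd²

1 square millimeter = 1.19599e-6 square yards.
10.3 × 1.19599e-6 ≈ 1.23e-5 yd².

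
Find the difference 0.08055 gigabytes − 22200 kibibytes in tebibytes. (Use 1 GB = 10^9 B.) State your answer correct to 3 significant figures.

0.08055 GB = 7.32598e-5 TiB and 22200 KiB = 2.06754e-5 TiB.
7.32598e-5 − 2.06754e-5 ≈ 5.26e-5 TiB.

5.26e-5 TiB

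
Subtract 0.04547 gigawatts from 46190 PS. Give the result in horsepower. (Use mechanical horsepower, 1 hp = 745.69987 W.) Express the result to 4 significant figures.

46190 PS = 45558.1 hp and 0.04547 GW = 60976.3 hp.
45558.1 − 60976.3 ≈ -15420 hp.

-15420 horsepower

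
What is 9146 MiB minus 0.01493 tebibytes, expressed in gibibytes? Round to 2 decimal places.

-6.36 GiB

9146 MiB = 8.93164 GiB and 0.01493 TiB = 15.2883 GiB.
8.93164 − 15.2883 ≈ -6.36 GiB.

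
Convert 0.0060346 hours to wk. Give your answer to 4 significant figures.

1 h = 0.00595238 weeks.
So 0.0060346 × 0.00595238 ≈ 3.592e-5 wk.

3.592e-5 weeks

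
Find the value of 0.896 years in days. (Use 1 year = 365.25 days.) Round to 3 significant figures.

327 days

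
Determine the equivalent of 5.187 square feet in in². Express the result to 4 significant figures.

1 ft² = 144.000 in².
Thus 5.187 × 144.000 ≈ 746.9 in².

746.9 in²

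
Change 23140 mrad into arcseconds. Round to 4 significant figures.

4.773 × 10^6 arcsec

1 mrad = 206.265 arcsec.
So 23140 × 206.265 ≈ 4.773 × 10^6 arcsec.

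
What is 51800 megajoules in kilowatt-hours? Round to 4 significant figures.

1 megajoule = 0.277778 kWh.
51800 × 0.277778 ≈ 14390 kWh.

14390 kilowatt-hours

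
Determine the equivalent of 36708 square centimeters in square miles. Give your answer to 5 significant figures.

1 square centimeter = 3.86102 × 10^-11 mi².
Thus 36708 × 3.86102 × 10^-11 ≈ 1.4173 × 10^-6 mi².

1.4173 × 10^-6 mi²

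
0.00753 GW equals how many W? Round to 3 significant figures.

1 GW = 1.00000 × 10^9 watts.
So 0.00753 × 1.00000 × 10^9 ≈ 7.53 × 10^6 W.

7.53 × 10^6 watts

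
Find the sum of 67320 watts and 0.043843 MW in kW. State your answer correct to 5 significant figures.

67320 W = 67.3200 kW and 0.043843 MW = 43.8430 kW.
67.3200 + 43.8430 ≈ 111.16 kW.

111.16 kW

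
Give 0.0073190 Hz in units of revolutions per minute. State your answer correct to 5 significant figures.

0.43914 rpm

1 Hz = 60.0000 revolutions per minute.
Thus 0.0073190 × 60.0000 ≈ 0.43914 rpm.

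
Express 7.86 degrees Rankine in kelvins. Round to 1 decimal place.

°R = K × 9/5.
Applying the formula gives 4.4 K.

4.4 K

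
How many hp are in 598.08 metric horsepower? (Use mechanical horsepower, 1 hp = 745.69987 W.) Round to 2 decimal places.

1 metric horsepower = 0.986320 hp.
Thus 598.08 × 0.986320 ≈ 589.90 hp.

589.90 horsepower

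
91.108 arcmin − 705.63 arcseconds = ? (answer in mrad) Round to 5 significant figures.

91.108 arcmin = 26.5022 mrad and 705.63 arcsec = 3.42099 mrad.
26.5022 − 3.42099 ≈ 23.081 mrad.

23.081 mrad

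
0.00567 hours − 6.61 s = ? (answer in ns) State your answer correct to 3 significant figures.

1.38e+10 ns

0.00567 h = 2.04120e+10 ns and 6.61 s = 6.61000e+9 ns.
2.04120e+10 − 6.61000e+9 ≈ 1.38e+10 ns.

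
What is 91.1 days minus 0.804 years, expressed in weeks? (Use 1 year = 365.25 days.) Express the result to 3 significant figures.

91.1 d = 13.0143 wk and 0.804 yr = 41.9516 wk.
13.0143 − 41.9516 ≈ -28.9 wk.

-28.9 wk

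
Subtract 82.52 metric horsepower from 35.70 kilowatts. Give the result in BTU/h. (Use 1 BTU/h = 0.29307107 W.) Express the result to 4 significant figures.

35.70 kW = 121813 BTU/h and 82.52 PS = 207094 BTU/h.
121813 − 207094 ≈ -85280 BTU/h.

-85280 BTU/h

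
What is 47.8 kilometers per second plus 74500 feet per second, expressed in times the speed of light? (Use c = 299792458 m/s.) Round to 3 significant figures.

0.000235 times the speed of light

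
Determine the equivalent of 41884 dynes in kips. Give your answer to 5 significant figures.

9.4159e-5 kip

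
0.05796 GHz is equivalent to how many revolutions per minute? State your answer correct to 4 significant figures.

1 gigahertz = 6.00000e+10 rpm.
0.05796 × 6.00000e+10 ≈ 3.478e+9 rpm.

3.478e+9 rpm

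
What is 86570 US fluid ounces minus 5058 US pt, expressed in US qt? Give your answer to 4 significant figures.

176.3 US qt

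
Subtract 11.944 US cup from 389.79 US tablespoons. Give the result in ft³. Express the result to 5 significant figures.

389.79 US tbsp = 0.203544 ft³ and 11.944 US cup = 0.0997925 ft³.
0.203544 − 0.0997925 ≈ 0.10375 ft³.

0.10375 cubic feet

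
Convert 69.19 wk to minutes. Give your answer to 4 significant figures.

697400 minutes

1 week = 10080.0 min.
Then 69.19 × 10080.0 ≈ 697400 min.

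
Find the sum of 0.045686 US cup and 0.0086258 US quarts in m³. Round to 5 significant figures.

0.045686 US cup = 1.08088e-5 m³ and 0.0086258 US qt = 8.16305e-6 m³.
1.08088e-5 + 8.16305e-6 ≈ 1.8972e-5 m³.

1.8972e-5 cubic meters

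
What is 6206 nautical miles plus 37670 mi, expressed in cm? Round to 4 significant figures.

6206 nmi = 1.14935e+9 cm and 37670 mi = 6.06240e+9 cm.
1.14935e+9 + 6.06240e+9 ≈ 7.212e+9 cm.

7.212e+9 centimeters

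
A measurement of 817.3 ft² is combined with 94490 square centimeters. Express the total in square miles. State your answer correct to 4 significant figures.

3.296e-5 mi²

817.3 ft² = 2.93166e-5 mi² and 94490 cm² = 3.64828e-6 mi².
2.93166e-5 + 3.64828e-6 ≈ 3.296e-5 mi².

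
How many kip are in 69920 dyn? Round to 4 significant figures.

1 dyn = 2.24809e-9 kips.
69920 × 2.24809e-9 ≈ 0.0001572 kip.

0.0001572 kip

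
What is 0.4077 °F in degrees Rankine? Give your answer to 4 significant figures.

°R = °F + 459.67.
Applying the formula gives 460.1 °R.

460.1 degrees Rankine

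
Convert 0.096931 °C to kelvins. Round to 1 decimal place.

K = °C + 273.15.
Applying the formula gives 273.2 K.

273.2 kelvins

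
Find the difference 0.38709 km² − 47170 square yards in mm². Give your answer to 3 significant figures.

0.38709 km² = 3.87090e+11 mm² and 47170 yd² = 3.94401e+10 mm².
3.87090e+11 − 3.94401e+10 ≈ 3.48e+11 mm².

3.48e+11 square millimeters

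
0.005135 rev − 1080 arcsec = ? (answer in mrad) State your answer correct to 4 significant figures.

27.03 mrad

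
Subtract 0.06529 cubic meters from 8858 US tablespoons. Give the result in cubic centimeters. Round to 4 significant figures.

8858 US tbsp = 130981 cm³ and 0.06529 m³ = 65290.0 cm³.
130981 − 65290.0 ≈ 65690 cm³.

65690 cm³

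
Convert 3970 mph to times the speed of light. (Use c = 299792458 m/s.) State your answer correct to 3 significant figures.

5.92 × 10^-6 c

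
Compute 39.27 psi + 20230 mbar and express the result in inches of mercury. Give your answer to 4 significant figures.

677.3 inHg

39.27 psi = 79.9545 inHg and 20230 mbar = 597.392 inHg.
79.9545 + 597.392 ≈ 677.3 inHg.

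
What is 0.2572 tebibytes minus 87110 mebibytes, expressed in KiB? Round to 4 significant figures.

1.870e+8 kibibytes

0.2572 TiB = 2.76166e+8 KiB and 87110 MiB = 8.92006e+7 KiB.
2.76166e+8 − 8.92006e+7 ≈ 1.870e+8 KiB.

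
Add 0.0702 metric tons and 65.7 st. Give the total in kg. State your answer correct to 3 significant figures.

0.0702 t = 70.2000 kg and 65.7 st = 417.214 kg.
70.2000 + 417.214 ≈ 487 kg.

487 kg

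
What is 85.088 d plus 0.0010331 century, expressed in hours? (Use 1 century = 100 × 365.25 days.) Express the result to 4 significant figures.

2948 h

85.088 d = 2042.11 h and 0.0010331 century = 905.615 h.
2042.11 + 905.615 ≈ 2948 h.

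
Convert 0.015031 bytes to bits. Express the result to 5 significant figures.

0.12025 bit

1 B = 8.00000 bits.
Thus 0.015031 × 8.00000 ≈ 0.12025 bit.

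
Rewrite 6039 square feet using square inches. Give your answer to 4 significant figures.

869600 square inches

1 ft² = 144.000 square inches.
So 6039 × 144.000 ≈ 869600 in².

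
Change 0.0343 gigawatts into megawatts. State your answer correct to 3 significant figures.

1 gigawatt = 1000.00 MW.
So 0.0343 × 1000.00 ≈ 34.3 MW.

34.3 megawatts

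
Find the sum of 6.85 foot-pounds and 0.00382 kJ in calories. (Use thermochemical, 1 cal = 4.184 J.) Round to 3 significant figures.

6.85 ft·lbf = 2.21973 cal and 0.00382 kJ = 0.913002 cal.
2.21973 + 0.913002 ≈ 3.13 cal.

3.13 calories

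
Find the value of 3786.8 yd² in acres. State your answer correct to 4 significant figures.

0.7824 acre

1 yd² = 0.000206612 acre.
So 3786.8 × 0.000206612 ≈ 0.7824 acre.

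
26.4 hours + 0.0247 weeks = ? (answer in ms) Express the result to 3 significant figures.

26.4 h = 9.50400e+7 ms and 0.0247 wk = 1.49386e+7 ms.
9.50400e+7 + 1.49386e+7 ≈ 1.10e+8 ms.

1.10e+8 ms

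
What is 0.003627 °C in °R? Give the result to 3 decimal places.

491.677 degrees Rankine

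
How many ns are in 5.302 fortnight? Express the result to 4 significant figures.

1 fortnight = 1.20960e+15 nanoseconds.
Then 5.302 × 1.20960e+15 ≈ 6.413e+15 ns.

6.413e+15 nanoseconds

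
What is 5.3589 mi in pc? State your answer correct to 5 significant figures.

1 mi = 5.215529 × 10^-14 pc.
Thus 5.3589 × 5.215529 × 10^-14 ≈ 2.7949 × 10^-13 pc.

2.7949 × 10^-13 pc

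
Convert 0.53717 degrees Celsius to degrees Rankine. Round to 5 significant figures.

492.64 °R

°R = (°C + 273.15) × 9/5.
Applying the formula gives 492.64 °R.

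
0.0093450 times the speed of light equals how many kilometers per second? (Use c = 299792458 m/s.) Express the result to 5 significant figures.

2801.6 km/s

1 speed of light = 299792 kilometers per second.
Then 0.0093450 × 299792 ≈ 2801.6 km/s.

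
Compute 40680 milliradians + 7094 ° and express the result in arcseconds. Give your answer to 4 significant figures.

40680 mrad = 8.39085 × 10^6 arcsec and 7094 ° = 2.55384 × 10^7 arcsec.
8.39085 × 10^6 + 2.55384 × 10^7 ≈ 3.393 × 10^7 arcsec.

3.393 × 10^7 arcseconds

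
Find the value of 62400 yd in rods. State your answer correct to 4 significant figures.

11350 rods

1 yd = 0.181818 rods.
Thus 62400 × 0.181818 ≈ 11350 rod.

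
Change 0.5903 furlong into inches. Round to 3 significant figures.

1 furlong = 7920.00 inches.
0.5903 × 7920.00 ≈ 4680 in.

4680 inches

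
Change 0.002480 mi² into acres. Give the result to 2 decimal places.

1.59 acre

1 square mile = 640.000 acre.
0.002480 × 640.000 ≈ 1.59 acre.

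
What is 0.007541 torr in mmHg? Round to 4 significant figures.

0.007541 mmHg

1 torr = 1.00000 mmHg.
Thus 0.007541 × 1.00000 ≈ 0.007541 mmHg.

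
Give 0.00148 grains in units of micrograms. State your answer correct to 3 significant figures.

95.9 μg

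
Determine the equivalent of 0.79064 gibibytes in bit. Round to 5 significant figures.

1 GiB = 8.58993 × 10^9 bit.
Then 0.79064 × 8.58993 × 10^9 ≈ 6.7915 × 10^9 bit.

6.7915 × 10^9 bit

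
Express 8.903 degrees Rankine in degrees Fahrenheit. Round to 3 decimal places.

-450.767 degrees Fahrenheit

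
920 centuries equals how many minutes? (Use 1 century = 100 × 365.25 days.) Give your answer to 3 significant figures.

4.84e+10 minutes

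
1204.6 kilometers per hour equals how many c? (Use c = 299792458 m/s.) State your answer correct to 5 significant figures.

1 kilometer per hour = 9.26567 × 10^-10 c.
Then 1204.6 × 9.26567 × 10^-10 ≈ 1.1161 × 10^-6 c.

1.1161 × 10^-6 c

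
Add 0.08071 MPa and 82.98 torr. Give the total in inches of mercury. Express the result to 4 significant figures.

27.10 inHg

0.08071 MPa = 23.8336 inHg and 82.98 torr = 3.26693 inHg.
23.8336 + 3.26693 ≈ 27.10 inHg.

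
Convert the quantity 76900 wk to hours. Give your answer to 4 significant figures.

1.292 × 10^7 h

1 wk = 168.000 hours.
Thus 76900 × 168.000 ≈ 1.292 × 10^7 h.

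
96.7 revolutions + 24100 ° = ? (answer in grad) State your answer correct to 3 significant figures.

96.7 rev = 38680.0 grad and 24100 ° = 26777.8 grad.
38680.0 + 26777.8 ≈ 65500 grad.

65500 grad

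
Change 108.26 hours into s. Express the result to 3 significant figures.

390000 s

1 h = 3600.00 s.
Thus 108.26 × 3600.00 ≈ 390000 s.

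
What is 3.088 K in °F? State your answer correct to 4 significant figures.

-454.1 degrees Fahrenheit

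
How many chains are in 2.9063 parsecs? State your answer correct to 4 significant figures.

1 pc = 1.53388e+15 chain.
So 2.9063 × 1.53388e+15 ≈ 4.458e+15 chain.

4.458e+15 chain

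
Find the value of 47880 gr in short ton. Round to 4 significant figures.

0.003420 short ton

1 gr = 7.14286 × 10^-8 short ton.
So 47880 × 7.14286 × 10^-8 ≈ 0.003420 short ton.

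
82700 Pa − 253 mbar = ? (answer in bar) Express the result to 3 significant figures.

0.574 bar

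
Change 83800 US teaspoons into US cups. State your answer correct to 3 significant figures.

1 US tsp = 0.0208333 US cup.
Thus 83800 × 0.0208333 ≈ 1750 US cup.

1750 US cups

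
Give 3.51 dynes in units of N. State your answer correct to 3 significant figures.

1 dyn = 1.00000e-5 newtons.
3.51 × 1.00000e-5 ≈ 3.51e-5 N.

3.51e-5 N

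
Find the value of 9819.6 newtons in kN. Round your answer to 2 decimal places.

9.82 kilonewtons

1 N = 0.00100000 kN.
Then 9819.6 × 0.00100000 ≈ 9.82 kN.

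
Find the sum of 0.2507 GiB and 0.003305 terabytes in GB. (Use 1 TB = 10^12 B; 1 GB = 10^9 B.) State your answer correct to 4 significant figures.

3.574 GB

0.2507 GiB = 0.269187 GB and 0.003305 TB = 3.30500 GB.
0.269187 + 3.30500 ≈ 3.574 GB.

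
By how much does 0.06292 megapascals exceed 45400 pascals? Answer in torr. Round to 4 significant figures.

131.4 torr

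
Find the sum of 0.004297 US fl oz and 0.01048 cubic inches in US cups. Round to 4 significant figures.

0.001263 US cups

0.004297 US fl oz = 0.000537125 US cup and 0.01048 in³ = 0.000725887 US cup.
0.000537125 + 0.000725887 ≈ 0.001263 US cup.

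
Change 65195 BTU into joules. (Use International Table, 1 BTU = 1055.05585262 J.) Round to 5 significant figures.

6.8784 × 10^7 J

1 BTU = 1055.056 J.
Then 65195 × 1055.056 ≈ 6.8784 × 10^7 J.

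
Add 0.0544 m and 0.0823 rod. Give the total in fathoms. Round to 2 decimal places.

0.26 fathom

0.0544 m = 0.0297463 fathom and 0.0823 rod = 0.226325 fathom.
0.0297463 + 0.226325 ≈ 0.26 fathom.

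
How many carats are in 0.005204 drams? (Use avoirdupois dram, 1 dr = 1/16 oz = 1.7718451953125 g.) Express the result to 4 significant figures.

0.04610 ct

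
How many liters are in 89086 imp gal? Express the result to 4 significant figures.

405000 liters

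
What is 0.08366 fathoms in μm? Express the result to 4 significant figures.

1 fathom = 1.82880e+6 μm.
Then 0.08366 × 1.82880e+6 ≈ 153000 μm.

153000 μm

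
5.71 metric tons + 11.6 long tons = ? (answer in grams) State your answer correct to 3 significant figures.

5.71 t = 5.71000e+6 g and 11.6 long ton = 1.17861e+7 g.
5.71000e+6 + 1.17861e+7 ≈ 1.75e+7 g.

1.75e+7 g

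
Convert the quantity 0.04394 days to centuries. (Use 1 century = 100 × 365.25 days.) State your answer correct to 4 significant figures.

1.203 × 10^-6 century

1 d = 2.73785 × 10^-5 centuries.
Then 0.04394 × 2.73785 × 10^-5 ≈ 1.203 × 10^-6 century.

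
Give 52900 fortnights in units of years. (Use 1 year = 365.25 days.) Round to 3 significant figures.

2030 years

1 fortnight = 0.0383299 yr.
Then 52900 × 0.0383299 ≈ 2030 yr.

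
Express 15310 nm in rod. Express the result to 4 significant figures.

1 nm = 1.98839e-10 rods.
Then 15310 × 1.98839e-10 ≈ 3.044e-6 rod.

3.044e-6 rod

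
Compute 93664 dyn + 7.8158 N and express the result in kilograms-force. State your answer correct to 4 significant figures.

93664 dyn = 0.0955107 kgf and 7.8158 N = 0.796990 kgf.
0.0955107 + 0.796990 ≈ 0.8925 kgf.

0.8925 kgf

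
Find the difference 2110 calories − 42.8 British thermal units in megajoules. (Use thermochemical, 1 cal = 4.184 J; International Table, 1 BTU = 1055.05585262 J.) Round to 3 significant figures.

-0.0363 megajoules

2110 cal = 0.00882824 MJ and 42.8 BTU = 0.0451564 MJ.
0.00882824 − 0.0451564 ≈ -0.0363 MJ.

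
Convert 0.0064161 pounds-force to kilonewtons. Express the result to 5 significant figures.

2.8540e-5 kilonewtons

1 pound-force = 0.00444822 kN.
0.0064161 × 0.00444822 ≈ 2.8540e-5 kN.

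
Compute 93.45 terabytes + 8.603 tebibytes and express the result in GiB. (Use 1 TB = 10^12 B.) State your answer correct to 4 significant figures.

95840 GiB

93.45 TB = 87032.1 GiB and 8.603 TiB = 8809.47 GiB.
87032.1 + 8809.47 ≈ 95840 GiB.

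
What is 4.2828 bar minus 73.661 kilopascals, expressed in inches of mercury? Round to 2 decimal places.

104.72 inHg

4.2828 bar = 126.471 inHg and 73.661 kPa = 21.7521 inHg.
126.471 − 21.7521 ≈ 104.72 inHg.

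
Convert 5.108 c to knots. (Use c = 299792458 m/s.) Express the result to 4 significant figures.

1 speed of light = 5.82750e+8 kn.
Thus 5.108 × 5.82750e+8 ≈ 2.977e+9 kn.

2.977e+9 knots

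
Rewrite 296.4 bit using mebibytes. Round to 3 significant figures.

3.53 × 10^-5 mebibytes

1 bit = 1.19209 × 10^-7 mebibytes.
Thus 296.4 × 1.19209 × 10^-7 ≈ 3.53 × 10^-5 MiB.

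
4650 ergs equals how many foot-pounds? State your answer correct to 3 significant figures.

1 erg = 7.37562 × 10^-8 foot-pounds.
Then 4650 × 7.37562 × 10^-8 ≈ 0.000343 ft·lbf.

0.000343 foot-pounds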